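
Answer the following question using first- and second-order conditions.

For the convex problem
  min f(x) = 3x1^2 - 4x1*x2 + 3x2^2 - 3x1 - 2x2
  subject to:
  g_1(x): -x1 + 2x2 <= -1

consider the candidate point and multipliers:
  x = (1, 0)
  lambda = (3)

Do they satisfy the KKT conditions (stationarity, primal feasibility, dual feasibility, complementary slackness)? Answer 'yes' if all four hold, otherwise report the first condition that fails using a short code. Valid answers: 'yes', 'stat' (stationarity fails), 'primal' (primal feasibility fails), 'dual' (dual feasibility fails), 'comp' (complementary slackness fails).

Gradient of f: grad f(x) = Q x + c = (3, -6)
Constraint values g_i(x) = a_i^T x - b_i:
  g_1((1, 0)) = 0
Stationarity residual: grad f(x) + sum_i lambda_i a_i = (0, 0)
  -> stationarity OK
Primal feasibility (all g_i <= 0): OK
Dual feasibility (all lambda_i >= 0): OK
Complementary slackness (lambda_i * g_i(x) = 0 for all i): OK

Verdict: yes, KKT holds.

yes


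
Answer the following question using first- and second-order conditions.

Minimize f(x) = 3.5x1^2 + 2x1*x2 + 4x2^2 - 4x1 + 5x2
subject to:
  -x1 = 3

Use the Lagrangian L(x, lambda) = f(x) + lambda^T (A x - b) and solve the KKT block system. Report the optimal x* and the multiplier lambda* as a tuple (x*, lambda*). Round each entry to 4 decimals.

Form the Lagrangian:
  L(x, lambda) = (1/2) x^T Q x + c^T x + lambda^T (A x - b)
Stationarity (grad_x L = 0): Q x + c + A^T lambda = 0.
Primal feasibility: A x = b.

This gives the KKT block system:
  [ Q   A^T ] [ x     ]   [-c ]
  [ A    0  ] [ lambda ] = [ b ]

Solving the linear system:
  x*      = (-3, 0.125)
  lambda* = (-24.75)
  f(x*)   = 43.4375

x* = (-3, 0.125), lambda* = (-24.75)


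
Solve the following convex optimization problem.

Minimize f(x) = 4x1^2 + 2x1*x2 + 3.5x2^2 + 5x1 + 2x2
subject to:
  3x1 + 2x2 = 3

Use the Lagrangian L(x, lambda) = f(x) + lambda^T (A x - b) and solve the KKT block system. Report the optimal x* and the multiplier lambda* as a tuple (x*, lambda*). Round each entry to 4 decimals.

Form the Lagrangian:
  L(x, lambda) = (1/2) x^T Q x + c^T x + lambda^T (A x - b)
Stationarity (grad_x L = 0): Q x + c + A^T lambda = 0.
Primal feasibility: A x = b.

This gives the KKT block system:
  [ Q   A^T ] [ x     ]   [-c ]
  [ A    0  ] [ lambda ] = [ b ]

Solving the linear system:
  x*      = (0.6056, 0.5915)
  lambda* = (-3.6761)
  f(x*)   = 7.6197

x* = (0.6056, 0.5915), lambda* = (-3.6761)


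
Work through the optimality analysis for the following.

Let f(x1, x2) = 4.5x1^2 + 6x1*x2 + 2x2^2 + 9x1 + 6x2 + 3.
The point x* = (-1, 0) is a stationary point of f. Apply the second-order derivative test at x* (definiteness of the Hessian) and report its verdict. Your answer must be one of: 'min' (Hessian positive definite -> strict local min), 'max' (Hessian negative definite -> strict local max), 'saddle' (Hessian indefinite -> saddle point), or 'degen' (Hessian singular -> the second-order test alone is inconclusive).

Compute the Hessian H = grad^2 f:
  H = [[9, 6], [6, 4]]
Verify stationarity: grad f(x*) = H x* + g = (0, 0).
Eigenvalues of H: 0, 13.
H has a zero eigenvalue (singular; positive semidefinite but not definite), so H is neither positive definite, negative definite, nor indefinite. The second-order test alone is inconclusive -> degen.
(Indeed, f is constant along the null direction of H through x*, so x* is not a strict local extremum.)

degen


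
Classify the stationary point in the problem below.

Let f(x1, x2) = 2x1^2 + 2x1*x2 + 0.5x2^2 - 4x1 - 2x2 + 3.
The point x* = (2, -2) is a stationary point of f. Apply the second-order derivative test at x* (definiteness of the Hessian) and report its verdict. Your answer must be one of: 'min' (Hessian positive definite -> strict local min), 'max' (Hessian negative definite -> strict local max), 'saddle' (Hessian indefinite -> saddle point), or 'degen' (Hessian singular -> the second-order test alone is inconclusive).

Compute the Hessian H = grad^2 f:
  H = [[4, 2], [2, 1]]
Verify stationarity: grad f(x*) = H x* + g = (0, 0).
Eigenvalues of H: 0, 5.
H has a zero eigenvalue (singular; positive semidefinite but not definite), so H is neither positive definite, negative definite, nor indefinite. The second-order test alone is inconclusive -> degen.
(Indeed, f is constant along the null direction of H through x*, so x* is not a strict local extremum.)

degen


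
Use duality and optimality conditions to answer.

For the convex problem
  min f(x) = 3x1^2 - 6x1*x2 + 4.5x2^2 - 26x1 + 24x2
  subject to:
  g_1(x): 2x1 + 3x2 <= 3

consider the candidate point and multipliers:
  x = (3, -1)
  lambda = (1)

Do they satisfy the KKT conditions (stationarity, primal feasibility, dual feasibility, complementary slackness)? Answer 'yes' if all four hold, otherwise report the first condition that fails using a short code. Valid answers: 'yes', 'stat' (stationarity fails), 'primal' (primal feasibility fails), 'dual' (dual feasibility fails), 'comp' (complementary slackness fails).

Gradient of f: grad f(x) = Q x + c = (-2, -3)
Constraint values g_i(x) = a_i^T x - b_i:
  g_1((3, -1)) = 0
Stationarity residual: grad f(x) + sum_i lambda_i a_i = (0, 0)
  -> stationarity OK
Primal feasibility (all g_i <= 0): OK
Dual feasibility (all lambda_i >= 0): OK
Complementary slackness (lambda_i * g_i(x) = 0 for all i): OK

Verdict: yes, KKT holds.

yes


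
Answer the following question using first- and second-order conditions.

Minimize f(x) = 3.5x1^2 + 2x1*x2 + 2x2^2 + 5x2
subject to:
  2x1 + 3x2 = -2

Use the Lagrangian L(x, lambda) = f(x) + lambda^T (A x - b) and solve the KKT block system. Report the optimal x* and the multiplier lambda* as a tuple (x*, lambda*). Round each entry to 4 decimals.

Form the Lagrangian:
  L(x, lambda) = (1/2) x^T Q x + c^T x + lambda^T (A x - b)
Stationarity (grad_x L = 0): Q x + c + A^T lambda = 0.
Primal feasibility: A x = b.

This gives the KKT block system:
  [ Q   A^T ] [ x     ]   [-c ]
  [ A    0  ] [ lambda ] = [ b ]

Solving the linear system:
  x*      = (0.4727, -0.9818)
  lambda* = (-0.6727)
  f(x*)   = -3.1273

x* = (0.4727, -0.9818), lambda* = (-0.6727)


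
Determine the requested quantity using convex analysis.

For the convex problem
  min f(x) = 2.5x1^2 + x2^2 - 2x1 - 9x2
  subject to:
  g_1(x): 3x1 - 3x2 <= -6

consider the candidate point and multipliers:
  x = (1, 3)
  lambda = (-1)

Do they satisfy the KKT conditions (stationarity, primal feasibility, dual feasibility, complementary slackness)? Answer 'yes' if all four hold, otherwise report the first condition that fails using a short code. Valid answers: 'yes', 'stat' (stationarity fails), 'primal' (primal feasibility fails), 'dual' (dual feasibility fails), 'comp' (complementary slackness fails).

Gradient of f: grad f(x) = Q x + c = (3, -3)
Constraint values g_i(x) = a_i^T x - b_i:
  g_1((1, 3)) = 0
Stationarity residual: grad f(x) + sum_i lambda_i a_i = (0, 0)
  -> stationarity OK
Primal feasibility (all g_i <= 0): OK
Dual feasibility (all lambda_i >= 0): FAILS
Complementary slackness (lambda_i * g_i(x) = 0 for all i): OK

Verdict: the first failing condition is dual_feasibility -> dual.

dual


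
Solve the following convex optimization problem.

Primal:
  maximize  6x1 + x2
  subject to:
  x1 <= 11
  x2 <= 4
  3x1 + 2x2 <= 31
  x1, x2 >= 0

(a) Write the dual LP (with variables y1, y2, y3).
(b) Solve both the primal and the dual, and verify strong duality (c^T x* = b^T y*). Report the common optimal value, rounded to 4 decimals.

The standard primal-dual pair for 'max c^T x s.t. A x <= b, x >= 0' is:
  Dual:  min b^T y  s.t.  A^T y >= c,  y >= 0.

So the dual LP is:
  minimize  11y1 + 4y2 + 31y3
  subject to:
    y1 + 3y3 >= 6
    y2 + 2y3 >= 1
    y1, y2, y3 >= 0

Solving the primal: x* = (10.3333, 0).
  primal value c^T x* = 62.
Solving the dual: y* = (0, 0, 2).
  dual value b^T y* = 62.
Strong duality: c^T x* = b^T y*. Confirmed.

62


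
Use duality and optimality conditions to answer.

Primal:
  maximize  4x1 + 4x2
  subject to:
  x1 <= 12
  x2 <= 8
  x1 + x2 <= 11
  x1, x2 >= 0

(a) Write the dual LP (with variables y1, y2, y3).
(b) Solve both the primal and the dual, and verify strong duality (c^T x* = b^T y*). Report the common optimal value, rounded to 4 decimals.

The standard primal-dual pair for 'max c^T x s.t. A x <= b, x >= 0' is:
  Dual:  min b^T y  s.t.  A^T y >= c,  y >= 0.

So the dual LP is:
  minimize  12y1 + 8y2 + 11y3
  subject to:
    y1 + y3 >= 4
    y2 + y3 >= 4
    y1, y2, y3 >= 0

Solving the primal: x* = (11, 0).
  primal value c^T x* = 44.
Solving the dual: y* = (0, 0, 4).
  dual value b^T y* = 44.
Strong duality: c^T x* = b^T y*. Confirmed.

44


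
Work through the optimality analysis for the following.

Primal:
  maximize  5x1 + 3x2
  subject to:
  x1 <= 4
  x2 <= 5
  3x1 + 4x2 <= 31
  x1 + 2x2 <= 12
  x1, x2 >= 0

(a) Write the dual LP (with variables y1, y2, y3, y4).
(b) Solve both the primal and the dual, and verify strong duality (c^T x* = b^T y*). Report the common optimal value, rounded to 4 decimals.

The standard primal-dual pair for 'max c^T x s.t. A x <= b, x >= 0' is:
  Dual:  min b^T y  s.t.  A^T y >= c,  y >= 0.

So the dual LP is:
  minimize  4y1 + 5y2 + 31y3 + 12y4
  subject to:
    y1 + 3y3 + y4 >= 5
    y2 + 4y3 + 2y4 >= 3
    y1, y2, y3, y4 >= 0

Solving the primal: x* = (4, 4).
  primal value c^T x* = 32.
Solving the dual: y* = (3.5, 0, 0, 1.5).
  dual value b^T y* = 32.
Strong duality: c^T x* = b^T y*. Confirmed.

32


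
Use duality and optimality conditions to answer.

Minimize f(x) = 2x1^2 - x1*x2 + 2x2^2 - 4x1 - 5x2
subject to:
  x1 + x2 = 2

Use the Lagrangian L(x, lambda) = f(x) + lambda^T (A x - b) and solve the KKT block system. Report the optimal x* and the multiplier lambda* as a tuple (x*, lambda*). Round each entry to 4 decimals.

Form the Lagrangian:
  L(x, lambda) = (1/2) x^T Q x + c^T x + lambda^T (A x - b)
Stationarity (grad_x L = 0): Q x + c + A^T lambda = 0.
Primal feasibility: A x = b.

This gives the KKT block system:
  [ Q   A^T ] [ x     ]   [-c ]
  [ A    0  ] [ lambda ] = [ b ]

Solving the linear system:
  x*      = (0.9, 1.1)
  lambda* = (1.5)
  f(x*)   = -6.05

x* = (0.9, 1.1), lambda* = (1.5)


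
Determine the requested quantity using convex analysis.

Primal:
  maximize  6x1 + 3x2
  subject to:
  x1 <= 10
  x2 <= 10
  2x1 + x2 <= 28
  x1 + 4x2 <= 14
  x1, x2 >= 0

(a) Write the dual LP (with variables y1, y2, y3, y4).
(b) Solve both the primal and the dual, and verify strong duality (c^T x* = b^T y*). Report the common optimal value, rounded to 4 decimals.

The standard primal-dual pair for 'max c^T x s.t. A x <= b, x >= 0' is:
  Dual:  min b^T y  s.t.  A^T y >= c,  y >= 0.

So the dual LP is:
  minimize  10y1 + 10y2 + 28y3 + 14y4
  subject to:
    y1 + 2y3 + y4 >= 6
    y2 + y3 + 4y4 >= 3
    y1, y2, y3, y4 >= 0

Solving the primal: x* = (10, 1).
  primal value c^T x* = 63.
Solving the dual: y* = (5.25, 0, 0, 0.75).
  dual value b^T y* = 63.
Strong duality: c^T x* = b^T y*. Confirmed.

63


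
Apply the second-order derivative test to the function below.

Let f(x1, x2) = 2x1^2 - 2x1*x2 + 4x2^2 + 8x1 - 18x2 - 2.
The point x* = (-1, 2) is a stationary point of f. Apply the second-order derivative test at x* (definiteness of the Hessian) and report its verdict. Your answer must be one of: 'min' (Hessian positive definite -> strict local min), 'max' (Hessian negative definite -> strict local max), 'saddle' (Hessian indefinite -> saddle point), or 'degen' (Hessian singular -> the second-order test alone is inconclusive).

Compute the Hessian H = grad^2 f:
  H = [[4, -2], [-2, 8]]
Verify stationarity: grad f(x*) = H x* + g = (0, 0).
Eigenvalues of H: 3.1716, 8.8284.
Both eigenvalues > 0, so H is positive definite -> x* is a strict local min.

min


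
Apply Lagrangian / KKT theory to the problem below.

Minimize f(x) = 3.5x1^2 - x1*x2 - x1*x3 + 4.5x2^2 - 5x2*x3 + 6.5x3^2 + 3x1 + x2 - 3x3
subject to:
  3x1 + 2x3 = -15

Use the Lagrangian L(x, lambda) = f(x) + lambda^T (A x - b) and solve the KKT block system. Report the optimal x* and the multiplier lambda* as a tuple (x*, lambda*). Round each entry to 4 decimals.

Form the Lagrangian:
  L(x, lambda) = (1/2) x^T Q x + c^T x + lambda^T (A x - b)
Stationarity (grad_x L = 0): Q x + c + A^T lambda = 0.
Primal feasibility: A x = b.

This gives the KKT block system:
  [ Q   A^T ] [ x     ]   [-c ]
  [ A    0  ] [ lambda ] = [ b ]

Solving the linear system:
  x*      = (-3.8617, -1.4887, -1.7074)
  lambda* = (6.9453)
  f(x*)   = 48.1141

x* = (-3.8617, -1.4887, -1.7074), lambda* = (6.9453)


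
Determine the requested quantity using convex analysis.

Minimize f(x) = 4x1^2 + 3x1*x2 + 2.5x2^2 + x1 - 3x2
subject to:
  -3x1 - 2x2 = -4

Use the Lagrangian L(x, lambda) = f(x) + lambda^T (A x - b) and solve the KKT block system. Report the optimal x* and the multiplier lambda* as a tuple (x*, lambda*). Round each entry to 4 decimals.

Form the Lagrangian:
  L(x, lambda) = (1/2) x^T Q x + c^T x + lambda^T (A x - b)
Stationarity (grad_x L = 0): Q x + c + A^T lambda = 0.
Primal feasibility: A x = b.

This gives the KKT block system:
  [ Q   A^T ] [ x     ]   [-c ]
  [ A    0  ] [ lambda ] = [ b ]

Solving the linear system:
  x*      = (0.3415, 1.4878)
  lambda* = (2.7317)
  f(x*)   = 3.4024

x* = (0.3415, 1.4878), lambda* = (2.7317)


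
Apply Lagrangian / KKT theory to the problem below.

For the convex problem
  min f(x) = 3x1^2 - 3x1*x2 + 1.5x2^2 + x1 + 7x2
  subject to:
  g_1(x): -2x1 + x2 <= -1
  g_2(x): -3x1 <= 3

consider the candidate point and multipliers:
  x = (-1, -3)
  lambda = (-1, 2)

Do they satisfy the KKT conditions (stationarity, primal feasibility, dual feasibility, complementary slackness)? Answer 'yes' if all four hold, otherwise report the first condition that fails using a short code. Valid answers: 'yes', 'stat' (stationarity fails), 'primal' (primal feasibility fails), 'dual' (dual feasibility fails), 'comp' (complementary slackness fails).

Gradient of f: grad f(x) = Q x + c = (4, 1)
Constraint values g_i(x) = a_i^T x - b_i:
  g_1((-1, -3)) = 0
  g_2((-1, -3)) = 0
Stationarity residual: grad f(x) + sum_i lambda_i a_i = (0, 0)
  -> stationarity OK
Primal feasibility (all g_i <= 0): OK
Dual feasibility (all lambda_i >= 0): FAILS
Complementary slackness (lambda_i * g_i(x) = 0 for all i): OK

Verdict: the first failing condition is dual_feasibility -> dual.

dual


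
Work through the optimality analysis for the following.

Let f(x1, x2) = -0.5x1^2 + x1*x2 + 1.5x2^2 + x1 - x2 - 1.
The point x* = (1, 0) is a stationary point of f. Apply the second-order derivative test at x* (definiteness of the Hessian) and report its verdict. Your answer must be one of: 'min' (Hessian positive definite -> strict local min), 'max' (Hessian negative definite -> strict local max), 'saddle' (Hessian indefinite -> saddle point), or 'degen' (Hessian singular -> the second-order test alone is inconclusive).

Compute the Hessian H = grad^2 f:
  H = [[-1, 1], [1, 3]]
Verify stationarity: grad f(x*) = H x* + g = (0, 0).
Eigenvalues of H: -1.2361, 3.2361.
Eigenvalues have mixed signs, so H is indefinite -> x* is a saddle point.

saddle


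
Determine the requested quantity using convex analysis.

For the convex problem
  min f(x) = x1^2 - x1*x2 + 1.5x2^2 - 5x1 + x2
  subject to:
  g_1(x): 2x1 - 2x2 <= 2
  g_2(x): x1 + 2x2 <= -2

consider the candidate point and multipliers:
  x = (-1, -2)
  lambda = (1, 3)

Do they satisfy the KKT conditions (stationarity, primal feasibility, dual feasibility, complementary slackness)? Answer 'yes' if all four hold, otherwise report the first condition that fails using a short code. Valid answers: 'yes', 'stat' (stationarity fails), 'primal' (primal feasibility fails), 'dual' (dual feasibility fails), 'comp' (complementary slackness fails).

Gradient of f: grad f(x) = Q x + c = (-5, -4)
Constraint values g_i(x) = a_i^T x - b_i:
  g_1((-1, -2)) = 0
  g_2((-1, -2)) = -3
Stationarity residual: grad f(x) + sum_i lambda_i a_i = (0, 0)
  -> stationarity OK
Primal feasibility (all g_i <= 0): OK
Dual feasibility (all lambda_i >= 0): OK
Complementary slackness (lambda_i * g_i(x) = 0 for all i): FAILS

Verdict: the first failing condition is complementary_slackness -> comp.

comp


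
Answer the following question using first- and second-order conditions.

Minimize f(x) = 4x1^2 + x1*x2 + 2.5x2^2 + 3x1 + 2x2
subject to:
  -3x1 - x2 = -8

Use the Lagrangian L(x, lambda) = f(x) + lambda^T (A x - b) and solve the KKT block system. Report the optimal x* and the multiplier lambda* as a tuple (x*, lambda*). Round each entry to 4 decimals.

Form the Lagrangian:
  L(x, lambda) = (1/2) x^T Q x + c^T x + lambda^T (A x - b)
Stationarity (grad_x L = 0): Q x + c + A^T lambda = 0.
Primal feasibility: A x = b.

This gives the KKT block system:
  [ Q   A^T ] [ x     ]   [-c ]
  [ A    0  ] [ lambda ] = [ b ]

Solving the linear system:
  x*      = (2.4468, 0.6596)
  lambda* = (7.7447)
  f(x*)   = 35.3085

x* = (2.4468, 0.6596), lambda* = (7.7447)


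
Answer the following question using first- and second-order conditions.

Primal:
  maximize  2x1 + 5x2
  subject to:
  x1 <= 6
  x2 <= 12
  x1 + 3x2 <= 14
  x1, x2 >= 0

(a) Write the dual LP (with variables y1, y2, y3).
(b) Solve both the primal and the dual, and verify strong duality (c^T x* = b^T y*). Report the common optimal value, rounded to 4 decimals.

The standard primal-dual pair for 'max c^T x s.t. A x <= b, x >= 0' is:
  Dual:  min b^T y  s.t.  A^T y >= c,  y >= 0.

So the dual LP is:
  minimize  6y1 + 12y2 + 14y3
  subject to:
    y1 + y3 >= 2
    y2 + 3y3 >= 5
    y1, y2, y3 >= 0

Solving the primal: x* = (6, 2.6667).
  primal value c^T x* = 25.3333.
Solving the dual: y* = (0.3333, 0, 1.6667).
  dual value b^T y* = 25.3333.
Strong duality: c^T x* = b^T y*. Confirmed.

25.3333


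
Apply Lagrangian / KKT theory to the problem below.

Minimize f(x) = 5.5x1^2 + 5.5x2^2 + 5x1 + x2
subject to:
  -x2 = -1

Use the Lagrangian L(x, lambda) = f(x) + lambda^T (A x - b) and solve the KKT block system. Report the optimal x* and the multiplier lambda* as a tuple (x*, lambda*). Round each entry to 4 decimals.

Form the Lagrangian:
  L(x, lambda) = (1/2) x^T Q x + c^T x + lambda^T (A x - b)
Stationarity (grad_x L = 0): Q x + c + A^T lambda = 0.
Primal feasibility: A x = b.

This gives the KKT block system:
  [ Q   A^T ] [ x     ]   [-c ]
  [ A    0  ] [ lambda ] = [ b ]

Solving the linear system:
  x*      = (-0.4545, 1)
  lambda* = (12)
  f(x*)   = 5.3636

x* = (-0.4545, 1), lambda* = (12)


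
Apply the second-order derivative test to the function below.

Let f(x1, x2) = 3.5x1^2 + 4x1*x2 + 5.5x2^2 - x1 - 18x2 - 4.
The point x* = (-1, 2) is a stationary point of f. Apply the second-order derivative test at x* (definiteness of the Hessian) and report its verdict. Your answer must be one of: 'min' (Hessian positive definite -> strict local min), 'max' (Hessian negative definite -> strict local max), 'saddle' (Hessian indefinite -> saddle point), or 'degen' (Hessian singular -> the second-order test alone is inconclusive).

Compute the Hessian H = grad^2 f:
  H = [[7, 4], [4, 11]]
Verify stationarity: grad f(x*) = H x* + g = (0, 0).
Eigenvalues of H: 4.5279, 13.4721.
Both eigenvalues > 0, so H is positive definite -> x* is a strict local min.

min


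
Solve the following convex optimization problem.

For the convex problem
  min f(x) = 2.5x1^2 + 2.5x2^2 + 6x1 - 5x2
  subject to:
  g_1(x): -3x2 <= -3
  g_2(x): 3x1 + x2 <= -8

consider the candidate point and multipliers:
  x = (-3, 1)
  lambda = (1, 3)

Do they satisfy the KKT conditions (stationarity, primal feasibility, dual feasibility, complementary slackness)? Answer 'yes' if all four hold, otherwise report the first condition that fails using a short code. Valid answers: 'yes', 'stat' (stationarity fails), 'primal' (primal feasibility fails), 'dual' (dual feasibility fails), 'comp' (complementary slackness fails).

Gradient of f: grad f(x) = Q x + c = (-9, 0)
Constraint values g_i(x) = a_i^T x - b_i:
  g_1((-3, 1)) = 0
  g_2((-3, 1)) = 0
Stationarity residual: grad f(x) + sum_i lambda_i a_i = (0, 0)
  -> stationarity OK
Primal feasibility (all g_i <= 0): OK
Dual feasibility (all lambda_i >= 0): OK
Complementary slackness (lambda_i * g_i(x) = 0 for all i): OK

Verdict: yes, KKT holds.

yes


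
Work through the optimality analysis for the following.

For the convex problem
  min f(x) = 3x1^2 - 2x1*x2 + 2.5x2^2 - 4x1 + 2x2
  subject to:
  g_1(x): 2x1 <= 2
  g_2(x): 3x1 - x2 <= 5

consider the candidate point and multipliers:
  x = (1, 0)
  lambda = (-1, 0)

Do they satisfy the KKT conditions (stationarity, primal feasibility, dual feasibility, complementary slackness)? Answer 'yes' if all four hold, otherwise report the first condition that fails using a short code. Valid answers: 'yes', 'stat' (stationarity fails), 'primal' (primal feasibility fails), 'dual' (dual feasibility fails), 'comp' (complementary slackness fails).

Gradient of f: grad f(x) = Q x + c = (2, 0)
Constraint values g_i(x) = a_i^T x - b_i:
  g_1((1, 0)) = 0
  g_2((1, 0)) = -2
Stationarity residual: grad f(x) + sum_i lambda_i a_i = (0, 0)
  -> stationarity OK
Primal feasibility (all g_i <= 0): OK
Dual feasibility (all lambda_i >= 0): FAILS
Complementary slackness (lambda_i * g_i(x) = 0 for all i): OK

Verdict: the first failing condition is dual_feasibility -> dual.

dual


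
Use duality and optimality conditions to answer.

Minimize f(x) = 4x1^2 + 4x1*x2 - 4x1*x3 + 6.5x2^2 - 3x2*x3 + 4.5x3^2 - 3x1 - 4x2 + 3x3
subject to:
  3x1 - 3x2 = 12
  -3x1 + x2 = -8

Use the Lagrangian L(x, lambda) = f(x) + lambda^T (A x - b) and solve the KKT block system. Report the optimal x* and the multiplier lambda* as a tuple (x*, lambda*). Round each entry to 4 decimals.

Form the Lagrangian:
  L(x, lambda) = (1/2) x^T Q x + c^T x + lambda^T (A x - b)
Stationarity (grad_x L = 0): Q x + c + A^T lambda = 0.
Primal feasibility: A x = b.

This gives the KKT block system:
  [ Q   A^T ] [ x     ]   [-c ]
  [ A    0  ] [ lambda ] = [ b ]

Solving the linear system:
  x*      = (2, -2, -0.1111)
  lambda* = (-9.9259, -8.1111)
  f(x*)   = 27.9444

x* = (2, -2, -0.1111), lambda* = (-9.9259, -8.1111)


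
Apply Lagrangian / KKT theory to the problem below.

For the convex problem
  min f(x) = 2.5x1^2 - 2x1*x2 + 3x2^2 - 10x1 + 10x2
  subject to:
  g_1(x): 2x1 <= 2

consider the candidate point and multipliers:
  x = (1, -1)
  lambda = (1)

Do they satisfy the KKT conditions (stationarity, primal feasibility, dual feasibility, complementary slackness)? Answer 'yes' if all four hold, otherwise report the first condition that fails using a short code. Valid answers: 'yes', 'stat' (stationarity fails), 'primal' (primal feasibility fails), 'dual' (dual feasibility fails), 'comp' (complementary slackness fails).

Gradient of f: grad f(x) = Q x + c = (-3, 2)
Constraint values g_i(x) = a_i^T x - b_i:
  g_1((1, -1)) = 0
Stationarity residual: grad f(x) + sum_i lambda_i a_i = (-1, 2)
  -> stationarity FAILS
Primal feasibility (all g_i <= 0): OK
Dual feasibility (all lambda_i >= 0): OK
Complementary slackness (lambda_i * g_i(x) = 0 for all i): OK

Verdict: the first failing condition is stationarity -> stat.

stat


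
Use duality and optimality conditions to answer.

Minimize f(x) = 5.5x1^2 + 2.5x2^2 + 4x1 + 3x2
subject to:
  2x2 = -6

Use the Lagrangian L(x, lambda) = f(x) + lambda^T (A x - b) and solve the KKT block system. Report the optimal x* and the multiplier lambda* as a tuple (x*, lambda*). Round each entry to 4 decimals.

Form the Lagrangian:
  L(x, lambda) = (1/2) x^T Q x + c^T x + lambda^T (A x - b)
Stationarity (grad_x L = 0): Q x + c + A^T lambda = 0.
Primal feasibility: A x = b.

This gives the KKT block system:
  [ Q   A^T ] [ x     ]   [-c ]
  [ A    0  ] [ lambda ] = [ b ]

Solving the linear system:
  x*      = (-0.3636, -3)
  lambda* = (6)
  f(x*)   = 12.7727

x* = (-0.3636, -3), lambda* = (6)


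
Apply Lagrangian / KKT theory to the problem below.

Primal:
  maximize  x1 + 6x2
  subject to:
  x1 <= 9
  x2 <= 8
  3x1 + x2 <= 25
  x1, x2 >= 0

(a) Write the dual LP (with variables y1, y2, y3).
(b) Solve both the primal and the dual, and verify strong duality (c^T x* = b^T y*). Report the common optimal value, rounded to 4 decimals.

The standard primal-dual pair for 'max c^T x s.t. A x <= b, x >= 0' is:
  Dual:  min b^T y  s.t.  A^T y >= c,  y >= 0.

So the dual LP is:
  minimize  9y1 + 8y2 + 25y3
  subject to:
    y1 + 3y3 >= 1
    y2 + y3 >= 6
    y1, y2, y3 >= 0

Solving the primal: x* = (5.6667, 8).
  primal value c^T x* = 53.6667.
Solving the dual: y* = (0, 5.6667, 0.3333).
  dual value b^T y* = 53.6667.
Strong duality: c^T x* = b^T y*. Confirmed.

53.6667


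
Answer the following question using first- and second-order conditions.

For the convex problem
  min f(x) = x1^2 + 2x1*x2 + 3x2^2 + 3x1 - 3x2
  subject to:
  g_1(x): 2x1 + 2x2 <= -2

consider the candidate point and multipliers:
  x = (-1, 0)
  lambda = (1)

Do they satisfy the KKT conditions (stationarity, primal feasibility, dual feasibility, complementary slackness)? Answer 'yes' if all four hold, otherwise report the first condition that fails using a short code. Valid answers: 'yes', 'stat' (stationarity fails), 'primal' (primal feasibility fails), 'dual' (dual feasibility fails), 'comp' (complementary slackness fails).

Gradient of f: grad f(x) = Q x + c = (1, -5)
Constraint values g_i(x) = a_i^T x - b_i:
  g_1((-1, 0)) = 0
Stationarity residual: grad f(x) + sum_i lambda_i a_i = (3, -3)
  -> stationarity FAILS
Primal feasibility (all g_i <= 0): OK
Dual feasibility (all lambda_i >= 0): OK
Complementary slackness (lambda_i * g_i(x) = 0 for all i): OK

Verdict: the first failing condition is stationarity -> stat.

stat


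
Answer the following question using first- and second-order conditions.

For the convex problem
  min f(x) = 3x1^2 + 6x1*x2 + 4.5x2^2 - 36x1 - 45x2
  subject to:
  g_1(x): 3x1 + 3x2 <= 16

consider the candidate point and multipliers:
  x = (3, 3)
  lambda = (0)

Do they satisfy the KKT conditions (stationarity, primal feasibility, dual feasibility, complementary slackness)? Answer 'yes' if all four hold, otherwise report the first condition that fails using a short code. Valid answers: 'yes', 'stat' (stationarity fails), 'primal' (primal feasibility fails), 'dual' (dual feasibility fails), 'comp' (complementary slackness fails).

Gradient of f: grad f(x) = Q x + c = (0, 0)
Constraint values g_i(x) = a_i^T x - b_i:
  g_1((3, 3)) = 2
Stationarity residual: grad f(x) + sum_i lambda_i a_i = (0, 0)
  -> stationarity OK
Primal feasibility (all g_i <= 0): FAILS
Dual feasibility (all lambda_i >= 0): OK
Complementary slackness (lambda_i * g_i(x) = 0 for all i): OK

Verdict: the first failing condition is primal_feasibility -> primal.

primal


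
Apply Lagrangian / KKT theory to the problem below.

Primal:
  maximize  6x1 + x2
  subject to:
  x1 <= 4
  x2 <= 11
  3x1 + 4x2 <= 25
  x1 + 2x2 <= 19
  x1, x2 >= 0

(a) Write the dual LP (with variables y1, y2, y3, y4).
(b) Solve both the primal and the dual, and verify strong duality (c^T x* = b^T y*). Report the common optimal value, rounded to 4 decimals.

The standard primal-dual pair for 'max c^T x s.t. A x <= b, x >= 0' is:
  Dual:  min b^T y  s.t.  A^T y >= c,  y >= 0.

So the dual LP is:
  minimize  4y1 + 11y2 + 25y3 + 19y4
  subject to:
    y1 + 3y3 + y4 >= 6
    y2 + 4y3 + 2y4 >= 1
    y1, y2, y3, y4 >= 0

Solving the primal: x* = (4, 3.25).
  primal value c^T x* = 27.25.
Solving the dual: y* = (5.25, 0, 0.25, 0).
  dual value b^T y* = 27.25.
Strong duality: c^T x* = b^T y*. Confirmed.

27.25


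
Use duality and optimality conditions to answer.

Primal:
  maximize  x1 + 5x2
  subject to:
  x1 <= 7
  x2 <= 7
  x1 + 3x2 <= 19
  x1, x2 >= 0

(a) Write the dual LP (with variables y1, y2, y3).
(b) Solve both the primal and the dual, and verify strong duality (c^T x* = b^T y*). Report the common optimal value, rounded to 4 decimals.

The standard primal-dual pair for 'max c^T x s.t. A x <= b, x >= 0' is:
  Dual:  min b^T y  s.t.  A^T y >= c,  y >= 0.

So the dual LP is:
  minimize  7y1 + 7y2 + 19y3
  subject to:
    y1 + y3 >= 1
    y2 + 3y3 >= 5
    y1, y2, y3 >= 0

Solving the primal: x* = (0, 6.3333).
  primal value c^T x* = 31.6667.
Solving the dual: y* = (0, 0, 1.6667).
  dual value b^T y* = 31.6667.
Strong duality: c^T x* = b^T y*. Confirmed.

31.6667


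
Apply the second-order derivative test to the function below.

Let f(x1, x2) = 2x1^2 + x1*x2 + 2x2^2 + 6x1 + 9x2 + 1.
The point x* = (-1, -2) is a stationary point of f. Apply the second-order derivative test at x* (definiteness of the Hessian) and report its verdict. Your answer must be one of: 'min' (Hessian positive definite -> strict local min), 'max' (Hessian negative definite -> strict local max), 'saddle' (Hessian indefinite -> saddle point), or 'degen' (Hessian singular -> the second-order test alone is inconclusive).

Compute the Hessian H = grad^2 f:
  H = [[4, 1], [1, 4]]
Verify stationarity: grad f(x*) = H x* + g = (0, 0).
Eigenvalues of H: 3, 5.
Both eigenvalues > 0, so H is positive definite -> x* is a strict local min.

min


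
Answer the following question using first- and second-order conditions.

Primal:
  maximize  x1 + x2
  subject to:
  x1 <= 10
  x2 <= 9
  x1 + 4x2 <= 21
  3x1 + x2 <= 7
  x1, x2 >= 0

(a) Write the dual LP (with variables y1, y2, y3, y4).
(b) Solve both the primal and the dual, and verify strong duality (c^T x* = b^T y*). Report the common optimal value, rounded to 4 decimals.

The standard primal-dual pair for 'max c^T x s.t. A x <= b, x >= 0' is:
  Dual:  min b^T y  s.t.  A^T y >= c,  y >= 0.

So the dual LP is:
  minimize  10y1 + 9y2 + 21y3 + 7y4
  subject to:
    y1 + y3 + 3y4 >= 1
    y2 + 4y3 + y4 >= 1
    y1, y2, y3, y4 >= 0

Solving the primal: x* = (0.6364, 5.0909).
  primal value c^T x* = 5.7273.
Solving the dual: y* = (0, 0, 0.1818, 0.2727).
  dual value b^T y* = 5.7273.
Strong duality: c^T x* = b^T y*. Confirmed.

5.7273


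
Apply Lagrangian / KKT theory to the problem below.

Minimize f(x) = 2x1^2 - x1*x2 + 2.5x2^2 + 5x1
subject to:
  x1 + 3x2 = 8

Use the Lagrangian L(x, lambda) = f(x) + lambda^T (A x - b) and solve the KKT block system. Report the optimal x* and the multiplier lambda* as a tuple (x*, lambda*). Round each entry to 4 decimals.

Form the Lagrangian:
  L(x, lambda) = (1/2) x^T Q x + c^T x + lambda^T (A x - b)
Stationarity (grad_x L = 0): Q x + c + A^T lambda = 0.
Primal feasibility: A x = b.

This gives the KKT block system:
  [ Q   A^T ] [ x     ]   [-c ]
  [ A    0  ] [ lambda ] = [ b ]

Solving the linear system:
  x*      = (0.4043, 2.5319)
  lambda* = (-4.0851)
  f(x*)   = 17.3511

x* = (0.4043, 2.5319), lambda* = (-4.0851)


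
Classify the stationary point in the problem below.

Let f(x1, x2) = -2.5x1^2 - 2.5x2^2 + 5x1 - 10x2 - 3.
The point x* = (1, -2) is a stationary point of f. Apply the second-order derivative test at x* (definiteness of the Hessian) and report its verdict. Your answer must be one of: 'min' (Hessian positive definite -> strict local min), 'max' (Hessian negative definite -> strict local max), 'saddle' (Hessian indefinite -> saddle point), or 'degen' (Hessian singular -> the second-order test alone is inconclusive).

Compute the Hessian H = grad^2 f:
  H = [[-5, 0], [0, -5]]
Verify stationarity: grad f(x*) = H x* + g = (0, 0).
Eigenvalues of H: -5, -5.
Both eigenvalues < 0, so H is negative definite -> x* is a strict local max.

max


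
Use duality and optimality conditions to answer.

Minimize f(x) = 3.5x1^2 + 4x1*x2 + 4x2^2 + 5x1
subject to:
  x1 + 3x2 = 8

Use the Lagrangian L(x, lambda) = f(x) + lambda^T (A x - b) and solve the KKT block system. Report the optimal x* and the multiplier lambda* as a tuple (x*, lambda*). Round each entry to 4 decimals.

Form the Lagrangian:
  L(x, lambda) = (1/2) x^T Q x + c^T x + lambda^T (A x - b)
Stationarity (grad_x L = 0): Q x + c + A^T lambda = 0.
Primal feasibility: A x = b.

This gives the KKT block system:
  [ Q   A^T ] [ x     ]   [-c ]
  [ A    0  ] [ lambda ] = [ b ]

Solving the linear system:
  x*      = (-1.6383, 3.2128)
  lambda* = (-6.383)
  f(x*)   = 21.4362

x* = (-1.6383, 3.2128), lambda* = (-6.383)


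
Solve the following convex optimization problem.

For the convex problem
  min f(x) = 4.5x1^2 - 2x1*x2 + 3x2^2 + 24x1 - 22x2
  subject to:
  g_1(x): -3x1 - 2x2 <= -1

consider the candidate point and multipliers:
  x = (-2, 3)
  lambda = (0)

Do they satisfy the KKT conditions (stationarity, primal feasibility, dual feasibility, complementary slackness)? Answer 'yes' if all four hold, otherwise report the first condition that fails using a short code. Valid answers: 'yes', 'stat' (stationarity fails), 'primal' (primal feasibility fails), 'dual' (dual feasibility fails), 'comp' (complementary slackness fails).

Gradient of f: grad f(x) = Q x + c = (0, 0)
Constraint values g_i(x) = a_i^T x - b_i:
  g_1((-2, 3)) = 1
Stationarity residual: grad f(x) + sum_i lambda_i a_i = (0, 0)
  -> stationarity OK
Primal feasibility (all g_i <= 0): FAILS
Dual feasibility (all lambda_i >= 0): OK
Complementary slackness (lambda_i * g_i(x) = 0 for all i): OK

Verdict: the first failing condition is primal_feasibility -> primal.

primal


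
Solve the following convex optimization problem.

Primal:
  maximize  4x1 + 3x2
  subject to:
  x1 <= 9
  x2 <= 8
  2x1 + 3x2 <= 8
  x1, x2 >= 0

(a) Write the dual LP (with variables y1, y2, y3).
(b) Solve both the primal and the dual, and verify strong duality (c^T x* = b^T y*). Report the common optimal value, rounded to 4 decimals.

The standard primal-dual pair for 'max c^T x s.t. A x <= b, x >= 0' is:
  Dual:  min b^T y  s.t.  A^T y >= c,  y >= 0.

So the dual LP is:
  minimize  9y1 + 8y2 + 8y3
  subject to:
    y1 + 2y3 >= 4
    y2 + 3y3 >= 3
    y1, y2, y3 >= 0

Solving the primal: x* = (4, 0).
  primal value c^T x* = 16.
Solving the dual: y* = (0, 0, 2).
  dual value b^T y* = 16.
Strong duality: c^T x* = b^T y*. Confirmed.

16


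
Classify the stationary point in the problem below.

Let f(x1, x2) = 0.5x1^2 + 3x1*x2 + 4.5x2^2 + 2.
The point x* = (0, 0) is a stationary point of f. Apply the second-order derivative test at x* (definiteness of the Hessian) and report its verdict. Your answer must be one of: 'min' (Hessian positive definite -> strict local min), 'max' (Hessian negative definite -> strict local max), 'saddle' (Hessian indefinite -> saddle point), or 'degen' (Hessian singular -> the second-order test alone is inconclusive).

Compute the Hessian H = grad^2 f:
  H = [[1, 3], [3, 9]]
Verify stationarity: grad f(x*) = H x* + g = (0, 0).
Eigenvalues of H: 0, 10.
H has a zero eigenvalue (singular; positive semidefinite but not definite), so H is neither positive definite, negative definite, nor indefinite. The second-order test alone is inconclusive -> degen.
(Indeed, f is constant along the null direction of H through x*, so x* is not a strict local extremum.)

degen


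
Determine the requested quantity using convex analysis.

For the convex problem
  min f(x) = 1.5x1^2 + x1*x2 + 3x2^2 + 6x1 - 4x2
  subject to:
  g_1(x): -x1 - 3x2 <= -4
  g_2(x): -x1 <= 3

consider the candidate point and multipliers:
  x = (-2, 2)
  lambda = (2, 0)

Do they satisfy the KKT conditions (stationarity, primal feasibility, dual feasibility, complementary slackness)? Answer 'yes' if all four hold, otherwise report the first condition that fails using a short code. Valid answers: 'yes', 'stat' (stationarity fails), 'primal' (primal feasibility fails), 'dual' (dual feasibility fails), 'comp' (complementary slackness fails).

Gradient of f: grad f(x) = Q x + c = (2, 6)
Constraint values g_i(x) = a_i^T x - b_i:
  g_1((-2, 2)) = 0
  g_2((-2, 2)) = -1
Stationarity residual: grad f(x) + sum_i lambda_i a_i = (0, 0)
  -> stationarity OK
Primal feasibility (all g_i <= 0): OK
Dual feasibility (all lambda_i >= 0): OK
Complementary slackness (lambda_i * g_i(x) = 0 for all i): OK

Verdict: yes, KKT holds.

yes


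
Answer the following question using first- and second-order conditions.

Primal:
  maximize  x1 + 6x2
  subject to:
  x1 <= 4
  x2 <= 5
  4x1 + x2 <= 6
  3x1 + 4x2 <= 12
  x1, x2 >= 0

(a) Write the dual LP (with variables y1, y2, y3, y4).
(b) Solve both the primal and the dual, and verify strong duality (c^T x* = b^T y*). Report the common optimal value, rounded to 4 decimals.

The standard primal-dual pair for 'max c^T x s.t. A x <= b, x >= 0' is:
  Dual:  min b^T y  s.t.  A^T y >= c,  y >= 0.

So the dual LP is:
  minimize  4y1 + 5y2 + 6y3 + 12y4
  subject to:
    y1 + 4y3 + 3y4 >= 1
    y2 + y3 + 4y4 >= 6
    y1, y2, y3, y4 >= 0

Solving the primal: x* = (0, 3).
  primal value c^T x* = 18.
Solving the dual: y* = (0, 0, 0, 1.5).
  dual value b^T y* = 18.
Strong duality: c^T x* = b^T y*. Confirmed.

18


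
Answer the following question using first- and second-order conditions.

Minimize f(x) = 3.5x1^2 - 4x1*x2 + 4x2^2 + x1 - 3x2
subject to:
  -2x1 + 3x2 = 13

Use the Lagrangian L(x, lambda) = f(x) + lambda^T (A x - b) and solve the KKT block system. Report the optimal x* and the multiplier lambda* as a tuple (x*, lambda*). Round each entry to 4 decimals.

Form the Lagrangian:
  L(x, lambda) = (1/2) x^T Q x + c^T x + lambda^T (A x - b)
Stationarity (grad_x L = 0): Q x + c + A^T lambda = 0.
Primal feasibility: A x = b.

This gives the KKT block system:
  [ Q   A^T ] [ x     ]   [-c ]
  [ A    0  ] [ lambda ] = [ b ]

Solving the linear system:
  x*      = (-0.9149, 3.7234)
  lambda* = (-10.1489)
  f(x*)   = 59.9255

x* = (-0.9149, 3.7234), lambda* = (-10.1489)


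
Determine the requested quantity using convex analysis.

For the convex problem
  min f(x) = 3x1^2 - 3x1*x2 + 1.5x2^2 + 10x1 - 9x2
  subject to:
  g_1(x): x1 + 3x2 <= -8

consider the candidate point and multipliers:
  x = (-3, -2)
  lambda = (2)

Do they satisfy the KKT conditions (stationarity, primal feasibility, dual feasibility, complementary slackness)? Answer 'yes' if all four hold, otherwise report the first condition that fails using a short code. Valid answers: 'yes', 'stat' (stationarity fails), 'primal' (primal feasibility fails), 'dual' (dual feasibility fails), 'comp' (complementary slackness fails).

Gradient of f: grad f(x) = Q x + c = (-2, -6)
Constraint values g_i(x) = a_i^T x - b_i:
  g_1((-3, -2)) = -1
Stationarity residual: grad f(x) + sum_i lambda_i a_i = (0, 0)
  -> stationarity OK
Primal feasibility (all g_i <= 0): OK
Dual feasibility (all lambda_i >= 0): OK
Complementary slackness (lambda_i * g_i(x) = 0 for all i): FAILS

Verdict: the first failing condition is complementary_slackness -> comp.

comp


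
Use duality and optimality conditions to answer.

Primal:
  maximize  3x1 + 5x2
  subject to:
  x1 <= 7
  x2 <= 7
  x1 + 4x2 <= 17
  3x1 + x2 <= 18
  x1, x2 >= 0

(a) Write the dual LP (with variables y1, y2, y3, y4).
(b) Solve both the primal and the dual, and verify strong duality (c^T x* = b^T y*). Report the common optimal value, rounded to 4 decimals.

The standard primal-dual pair for 'max c^T x s.t. A x <= b, x >= 0' is:
  Dual:  min b^T y  s.t.  A^T y >= c,  y >= 0.

So the dual LP is:
  minimize  7y1 + 7y2 + 17y3 + 18y4
  subject to:
    y1 + y3 + 3y4 >= 3
    y2 + 4y3 + y4 >= 5
    y1, y2, y3, y4 >= 0

Solving the primal: x* = (5, 3).
  primal value c^T x* = 30.
Solving the dual: y* = (0, 0, 1.0909, 0.6364).
  dual value b^T y* = 30.
Strong duality: c^T x* = b^T y*. Confirmed.

30


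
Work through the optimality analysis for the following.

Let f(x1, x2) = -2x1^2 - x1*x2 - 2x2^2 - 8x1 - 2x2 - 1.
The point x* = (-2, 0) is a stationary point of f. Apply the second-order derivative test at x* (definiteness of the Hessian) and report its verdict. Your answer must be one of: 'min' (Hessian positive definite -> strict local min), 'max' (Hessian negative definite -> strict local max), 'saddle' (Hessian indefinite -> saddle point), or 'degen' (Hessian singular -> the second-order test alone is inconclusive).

Compute the Hessian H = grad^2 f:
  H = [[-4, -1], [-1, -4]]
Verify stationarity: grad f(x*) = H x* + g = (0, 0).
Eigenvalues of H: -5, -3.
Both eigenvalues < 0, so H is negative definite -> x* is a strict local max.

max


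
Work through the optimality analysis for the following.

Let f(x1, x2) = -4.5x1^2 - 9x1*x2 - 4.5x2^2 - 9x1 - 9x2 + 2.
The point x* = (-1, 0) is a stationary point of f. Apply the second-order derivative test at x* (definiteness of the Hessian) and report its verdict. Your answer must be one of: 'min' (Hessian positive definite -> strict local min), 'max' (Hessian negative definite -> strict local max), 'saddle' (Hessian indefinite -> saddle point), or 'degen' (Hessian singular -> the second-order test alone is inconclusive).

Compute the Hessian H = grad^2 f:
  H = [[-9, -9], [-9, -9]]
Verify stationarity: grad f(x*) = H x* + g = (0, 0).
Eigenvalues of H: -18, 0.
H has a zero eigenvalue (singular; negative semidefinite but not definite), so H is neither positive definite, negative definite, nor indefinite. The second-order test alone is inconclusive -> degen.
(Indeed, f is constant along the null direction of H through x*, so x* is not a strict local extremum.)

degen
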